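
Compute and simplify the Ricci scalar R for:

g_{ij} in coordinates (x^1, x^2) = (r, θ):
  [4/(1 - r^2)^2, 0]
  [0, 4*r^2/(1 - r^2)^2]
Non-zero Christoffel symbols (Γ^k_{ij} = Γ^k_{ji}):
Γ^r_{r r} = 2*r/(1 - r^2)
Γ^r_{θ θ} = (r^3 + r)/(r^2 - 1)
Γ^θ_{r θ} = (-r^2 - 1)/(r^3 - r)
Ricci tensor (R_{ij} = R^k_{ikj}): R_{rr} = -4/(r^2 - 1)^2, R_{rθ} = 0, R_{θθ} = -4*r^2/(r^2 - 1)^2
Inverse metric: g^{rr} = (1 - r^2)^2/4, g^{θθ} = (1 - r^2)^2/(4*r^2)
R = g^{ij} R_{ij} = ((1 - r^2)^2/4)(-4/(r^2 - 1)^2) + ((1 - r^2)^2/(4*r^2))(-4*r^2/(r^2 - 1)^2) = -2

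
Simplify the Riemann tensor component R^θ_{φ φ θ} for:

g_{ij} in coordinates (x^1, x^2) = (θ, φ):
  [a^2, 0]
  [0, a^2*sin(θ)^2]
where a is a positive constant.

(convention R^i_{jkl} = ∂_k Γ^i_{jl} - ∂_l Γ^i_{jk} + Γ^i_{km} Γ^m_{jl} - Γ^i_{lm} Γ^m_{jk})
Non-zero Christoffel symbols (Γ^k_{ij} = Γ^k_{ji}):
Γ^θ_{φ φ} = -sin(2*θ)/2
Γ^φ_{θ φ} = 1/tan(θ)
R^θ_{φ φ θ} = ∂_φ Γ^θ_{φ θ} - ∂_θ Γ^θ_{φ φ} + Γ^θ_{φ m} Γ^m_{φ θ} - Γ^θ_{θ m} Γ^m_{φ φ}
  = (0) - (-cos(2*θ)) + (-cos(θ)^2) - (0) = -sin(θ)^2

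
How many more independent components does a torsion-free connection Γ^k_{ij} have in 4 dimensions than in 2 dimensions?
Independent components in n dimensions: n × n(n+1)/2 = n^2(n+1)/2.
4D: 4 × 10 = 40
2D: 2 × 3 = 6
Difference = 40 - 6 = 34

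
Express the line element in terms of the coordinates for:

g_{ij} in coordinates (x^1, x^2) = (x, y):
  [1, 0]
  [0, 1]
ds^2 = g_{ij} dx^i dx^j; only the non-zero components contribute.
ds^2 = dx^2 + dy^2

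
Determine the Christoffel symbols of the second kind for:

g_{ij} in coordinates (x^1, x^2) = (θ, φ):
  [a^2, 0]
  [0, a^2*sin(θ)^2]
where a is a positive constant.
Using Γ^k_{ij} = (1/2) g^{km} (∂_i g_{mj} + ∂_j g_{mi} - ∂_m g_{ij}); the metric is diagonal, so only the m = k term contributes.
Non-zero symbols (using the symmetry Γ^k_{ij} = Γ^k_{ji}):
Γ^θ_{φ φ} = (1/2) g^{θθ} (∂_φ g_{θφ} + ∂_φ g_{θφ} - ∂_θ g_{φφ}) = (1/2)(1/a^2)((0) + (0) - (a^2*sin(2*θ))) = -sin(2*θ)/2
Γ^φ_{θ φ} = (1/2) g^{φφ} (∂_θ g_{φφ} + ∂_φ g_{φθ} - ∂_φ g_{θφ}) = (1/2)(1/(a^2*sin(θ)^2))((a^2*sin(2*θ)) + (0) - (0)) = 1/tan(θ)
All other Christoffel symbols are zero.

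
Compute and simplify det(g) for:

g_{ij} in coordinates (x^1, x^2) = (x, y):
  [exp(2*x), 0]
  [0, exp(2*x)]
For a 2×2 metric: det(g) = g_{11}·g_{22} - g_{12}·g_{21}
= (exp(2*x))·(exp(2*x)) - (0)·(0)
= exp(4*x) - 0
det(g) = exp(4*x)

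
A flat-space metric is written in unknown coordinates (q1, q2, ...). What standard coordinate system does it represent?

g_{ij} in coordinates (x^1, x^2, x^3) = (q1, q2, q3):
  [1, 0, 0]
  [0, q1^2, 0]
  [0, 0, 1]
The line element ds^2 = dq1^2 + q1^2 dq2^2 + dq3^2 is dr^2 + r^2 dθ^2 + dz^2 with q1 = r, q2 = θ, q3 = z.
cylindrical coordinates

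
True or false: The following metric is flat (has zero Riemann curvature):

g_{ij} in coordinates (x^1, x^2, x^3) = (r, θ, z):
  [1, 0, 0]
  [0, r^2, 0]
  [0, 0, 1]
Non-zero Christoffel symbols:
Γ^r_{θ θ} = -r
Γ^θ_{r θ} = 1/r
Ricci tensor: R_{rr} = 0, R_{rθ} = 0, R_{rz} = 0, R_{θθ} = 0, R_{θz} = 0, R_{zz} = 0
All R_{ij} vanish; in 3 dimensions the Riemann tensor is fully determined by the Ricci tensor, so R^i_{jkl} = 0: the metric is flat (curvilinear coordinates on flat space).
True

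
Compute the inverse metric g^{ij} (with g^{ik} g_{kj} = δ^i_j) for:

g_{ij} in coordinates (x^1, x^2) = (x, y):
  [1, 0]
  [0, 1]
The metric is diagonal, so g^{ij} is diagonal with entries 1/g_{ii}: diag(1, 1).
g^{ij}:
  [1, 0]
  [0, 1]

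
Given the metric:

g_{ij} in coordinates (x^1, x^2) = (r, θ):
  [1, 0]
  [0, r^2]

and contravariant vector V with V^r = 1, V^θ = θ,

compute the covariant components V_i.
V_i = g_{ij} V^j:
V_r = (1)(1) + (0)(θ) = 1
V_θ = (0)(1) + (r^2)(θ) = r^2*θ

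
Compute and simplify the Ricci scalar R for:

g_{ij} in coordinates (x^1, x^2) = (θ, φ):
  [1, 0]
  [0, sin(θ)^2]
Non-zero Christoffel symbols (Γ^k_{ij} = Γ^k_{ji}):
Γ^θ_{φ φ} = -sin(2*θ)/2
Γ^φ_{θ φ} = 1/tan(θ)
Ricci tensor (R_{ij} = R^k_{ikj}): R_{θθ} = 1, R_{θφ} = 0, R_{φφ} = sin(θ)^2
Inverse metric: g^{θθ} = 1, g^{φφ} = 1/sin(θ)^2
R = g^{ij} R_{ij} = (1)(1) + (1/sin(θ)^2)(sin(θ)^2) = 2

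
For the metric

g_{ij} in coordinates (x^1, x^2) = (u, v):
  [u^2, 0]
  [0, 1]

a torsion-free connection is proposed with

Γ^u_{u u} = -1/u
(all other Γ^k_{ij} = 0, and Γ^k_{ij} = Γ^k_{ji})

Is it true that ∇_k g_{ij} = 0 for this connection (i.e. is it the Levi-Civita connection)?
Using ∇_k g_{ij} = ∂_k g_{ij} - Γ^m_{ki} g_{mj} - Γ^m_{kj} g_{im}:
∇_u g_{uu} = (2*u) - (-u) - (-u) = 4*u ≠ 0
So the connection is not metric compatible (it is not the Levi-Civita connection).
No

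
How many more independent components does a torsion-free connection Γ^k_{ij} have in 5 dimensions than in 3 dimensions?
Independent components in n dimensions: n × n(n+1)/2 = n^2(n+1)/2.
5D: 5 × 15 = 75
3D: 3 × 6 = 18
Difference = 75 - 18 = 57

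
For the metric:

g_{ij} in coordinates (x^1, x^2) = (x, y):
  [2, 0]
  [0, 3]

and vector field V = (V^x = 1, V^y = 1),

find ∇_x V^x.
All Christoffel symbols are zero.
∇_x V^x = ∂_x V^x + Γ^x_{x j} V^j
  = (0) + (0)(1) + (0)(1)
  = 0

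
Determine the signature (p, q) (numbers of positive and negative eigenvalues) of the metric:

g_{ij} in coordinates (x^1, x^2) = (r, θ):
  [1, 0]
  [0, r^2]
The metric is diagonal, so its eigenvalues are the diagonal entries: 1, r^2 (at a generic point, where coordinate-dependent entries are positive).
2 positive, 0 negative.
(2, 0) - Riemannian (positive definite)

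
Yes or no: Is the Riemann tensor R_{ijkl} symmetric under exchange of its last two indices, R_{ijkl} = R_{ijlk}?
It is antisymmetric in the last pair: R_{ijkl} = -R_{ijlk}.
No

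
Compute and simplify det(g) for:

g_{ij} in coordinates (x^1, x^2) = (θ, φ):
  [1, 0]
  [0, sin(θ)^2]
For a 2×2 metric: det(g) = g_{11}·g_{22} - g_{12}·g_{21}
= (1)·(sin(θ)^2) - (0)·(0)
= sin(θ)^2 - 0
det(g) = sin(θ)^2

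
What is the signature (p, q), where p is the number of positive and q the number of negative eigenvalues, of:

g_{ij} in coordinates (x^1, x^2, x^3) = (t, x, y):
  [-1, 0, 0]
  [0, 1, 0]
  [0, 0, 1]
The metric is diagonal, so its eigenvalues are the diagonal entries: -1, 1, 1 (at a generic point, where coordinate-dependent entries are positive).
2 positive, 1 negative.
(2, 1) - Lorentzian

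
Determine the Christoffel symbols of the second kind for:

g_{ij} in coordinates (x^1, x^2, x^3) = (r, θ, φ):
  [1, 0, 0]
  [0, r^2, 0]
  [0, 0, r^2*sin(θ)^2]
Using Γ^k_{ij} = (1/2) g^{km} (∂_i g_{mj} + ∂_j g_{mi} - ∂_m g_{ij}); the metric is diagonal, so only the m = k term contributes.
Non-zero symbols (using the symmetry Γ^k_{ij} = Γ^k_{ji}):
Γ^r_{θ θ} = (1/2) g^{rr} (∂_θ g_{rθ} + ∂_θ g_{rθ} - ∂_r g_{θθ}) = (1/2)(1)((0) + (0) - (2*r)) = -r
Γ^r_{φ φ} = (1/2) g^{rr} (∂_φ g_{rφ} + ∂_φ g_{rφ} - ∂_r g_{φφ}) = (1/2)(1)((0) + (0) - (2*r*sin(θ)^2)) = -r*sin(θ)^2
Γ^θ_{r θ} = (1/2) g^{θθ} (∂_r g_{θθ} + ∂_θ g_{θr} - ∂_θ g_{rθ}) = (1/2)(1/r^2)((2*r) + (0) - (0)) = 1/r
Γ^θ_{φ φ} = (1/2) g^{θθ} (∂_φ g_{θφ} + ∂_φ g_{θφ} - ∂_θ g_{φφ}) = (1/2)(1/r^2)((0) + (0) - (r^2*sin(2*θ))) = -sin(2*θ)/2
Γ^φ_{r φ} = (1/2) g^{φφ} (∂_r g_{φφ} + ∂_φ g_{φr} - ∂_φ g_{rφ}) = (1/2)(1/(r^2*sin(θ)^2))((2*r*sin(θ)^2) + (0) - (0)) = 1/r
Γ^φ_{θ φ} = (1/2) g^{φφ} (∂_θ g_{φφ} + ∂_φ g_{φθ} - ∂_φ g_{θφ}) = (1/2)(1/(r^2*sin(θ)^2))((r^2*sin(2*θ)) + (0) - (0)) = 1/tan(θ)
All other Christoffel symbols are zero.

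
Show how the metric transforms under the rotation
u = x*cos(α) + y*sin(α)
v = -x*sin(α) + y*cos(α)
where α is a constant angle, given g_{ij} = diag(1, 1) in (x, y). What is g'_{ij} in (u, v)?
Invert the transformation: x = u*cos(α) - v*sin(α), y = u*sin(α) + v*cos(α)
g'_{ij} = (∂x^k/∂x'^i)(∂x^l/∂x'^j) g_{kl}; with g_{kl} = δ_{kl} this is Σ_k (∂x^k/∂x'^i)(∂x^k/∂x'^j).
Jacobian: ∂x/∂u = cos(α), ∂x/∂v = -sin(α), ∂y/∂u = sin(α), ∂y/∂v = cos(α)
g'_{uu} = (cos(α))(cos(α)) + (sin(α))(sin(α)) = 1
g'_{uv} = (cos(α))(-sin(α)) + (sin(α))(cos(α)) = 0
g'_{vv} = (-sin(α))(-sin(α)) + (cos(α))(cos(α)) = 1
g'_{ij} = diag(1, 1)
The Euclidean metric is invariant under rotations.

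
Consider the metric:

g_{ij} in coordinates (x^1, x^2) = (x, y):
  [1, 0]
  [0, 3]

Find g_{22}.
With x^1 = x, x^2 = y, g_{22} = g_{yy} is the row-2, column-2 entry of the matrix.
g_{22} = 3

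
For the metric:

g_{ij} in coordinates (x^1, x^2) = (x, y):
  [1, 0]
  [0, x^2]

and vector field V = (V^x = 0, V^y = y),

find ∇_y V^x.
Non-zero Christoffel symbols:
Γ^x_{y y} = -x
Γ^y_{x y} = 1/x
∇_y V^x = ∂_y V^x + Γ^x_{y j} V^j
  = (0) + (0)(0) + (-x)(y)
  = -x*y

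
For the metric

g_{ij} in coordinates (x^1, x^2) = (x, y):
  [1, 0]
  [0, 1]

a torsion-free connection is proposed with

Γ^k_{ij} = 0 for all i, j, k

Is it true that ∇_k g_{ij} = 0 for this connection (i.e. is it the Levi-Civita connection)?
Using ∇_k g_{ij} = ∂_k g_{ij} - Γ^m_{ki} g_{mj} - Γ^m_{kj} g_{im}:
e.g. ∇_y g_{xy} = (0) - (0) - (0) = 0
Every component ∇_k g_{ij} vanishes: the connection is metric compatible.
Yes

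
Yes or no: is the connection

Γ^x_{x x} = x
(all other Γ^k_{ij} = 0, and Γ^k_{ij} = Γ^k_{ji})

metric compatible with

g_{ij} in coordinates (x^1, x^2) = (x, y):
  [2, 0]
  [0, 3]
Using ∇_k g_{ij} = ∂_k g_{ij} - Γ^m_{ki} g_{mj} - Γ^m_{kj} g_{im}:
∇_x g_{xx} = (0) - (2*x) - (2*x) = -4*x ≠ 0
So the connection is not metric compatible (it is not the Levi-Civita connection).
No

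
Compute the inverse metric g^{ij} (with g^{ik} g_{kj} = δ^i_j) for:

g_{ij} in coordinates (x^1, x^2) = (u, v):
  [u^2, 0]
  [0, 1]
The metric is diagonal, so g^{ij} is diagonal with entries 1/g_{ii}: diag(1/(u^2), 1).
g^{ij}:
  [1/u^2, 0]
  [0, 1]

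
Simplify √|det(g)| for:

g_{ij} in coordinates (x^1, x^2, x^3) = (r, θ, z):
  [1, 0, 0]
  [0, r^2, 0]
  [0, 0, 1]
det(g) = r^2
√|det(g)| = r
Volume element: dV = r dr dθ dz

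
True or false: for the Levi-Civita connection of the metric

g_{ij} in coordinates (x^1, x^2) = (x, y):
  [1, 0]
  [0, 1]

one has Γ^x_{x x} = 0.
Γ^x_{x x} = (1/2) g^{xx} (∂_x g_{xx} + ∂_x g_{xx} - ∂_x g_{xx}) = (1/2)(1)((0) + (0) - (0)) = 0
This equals the proposed value 0.
True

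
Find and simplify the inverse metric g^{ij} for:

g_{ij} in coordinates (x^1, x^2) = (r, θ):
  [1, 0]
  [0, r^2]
The metric is diagonal, so g^{ij} is diagonal with entries 1/g_{ii}: diag(1, 1/(r^2)).
g^{ij}:
  [1, 0]
  [0, 1/r^2]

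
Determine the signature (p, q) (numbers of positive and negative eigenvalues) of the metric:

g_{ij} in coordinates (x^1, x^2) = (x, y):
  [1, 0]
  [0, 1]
The metric is diagonal, so its eigenvalues are the diagonal entries: 1, 1 (at a generic point, where coordinate-dependent entries are positive).
2 positive, 0 negative.
(2, 0) - Riemannian (positive definite)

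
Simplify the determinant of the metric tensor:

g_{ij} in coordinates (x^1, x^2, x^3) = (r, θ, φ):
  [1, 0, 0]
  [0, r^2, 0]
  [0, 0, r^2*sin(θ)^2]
Diagonal metric: det(g) = g_{11}·g_{22}·g_{33}
= (1)·(r^2)·(r^2*sin(θ)^2)
det(g) = r^4*sin(θ)^2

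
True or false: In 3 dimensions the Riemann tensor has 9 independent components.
n^2(n^2-1)/12 = 9·8/12 = 6 independent components for n = 3.
False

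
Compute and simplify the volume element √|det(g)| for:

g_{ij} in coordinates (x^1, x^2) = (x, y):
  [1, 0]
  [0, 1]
det(g) = 1
√|det(g)| = 1
Volume element: dV = 1 dx dy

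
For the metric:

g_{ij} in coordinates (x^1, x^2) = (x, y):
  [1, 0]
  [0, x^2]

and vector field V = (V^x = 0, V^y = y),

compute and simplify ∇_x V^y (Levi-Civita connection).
Non-zero Christoffel symbols:
Γ^x_{y y} = -x
Γ^y_{x y} = 1/x
∇_x V^y = ∂_x V^y + Γ^y_{x j} V^j
  = (0) + (0)(0) + (1/x)(y)
  = y/x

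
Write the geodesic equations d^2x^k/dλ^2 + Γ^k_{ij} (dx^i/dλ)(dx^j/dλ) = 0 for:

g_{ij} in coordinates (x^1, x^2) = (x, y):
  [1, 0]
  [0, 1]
Geodesic equation: d^2x^k/dλ^2 + Γ^k_{ij} (dx^i/dλ)(dx^j/dλ) = 0.
All Christoffel symbols vanish, so the geodesics are straight lines:
d^2x/dλ^2 = 0
d^2y/dλ^2 = 0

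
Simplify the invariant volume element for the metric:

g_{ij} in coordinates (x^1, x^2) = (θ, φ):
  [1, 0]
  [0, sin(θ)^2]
det(g) = sin(θ)^2
√|det(g)| = sin(θ) (taking 0 < θ < π so that |sin(θ)| = sin(θ))
Volume element: dV = sin(θ) dθ dφ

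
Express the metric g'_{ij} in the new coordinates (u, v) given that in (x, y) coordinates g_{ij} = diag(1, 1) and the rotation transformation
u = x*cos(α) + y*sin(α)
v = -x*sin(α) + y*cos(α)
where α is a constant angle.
Invert the transformation: x = u*cos(α) - v*sin(α), y = u*sin(α) + v*cos(α)
g'_{ij} = (∂x^k/∂x'^i)(∂x^l/∂x'^j) g_{kl}; with g_{kl} = δ_{kl} this is Σ_k (∂x^k/∂x'^i)(∂x^k/∂x'^j).
Jacobian: ∂x/∂u = cos(α), ∂x/∂v = -sin(α), ∂y/∂u = sin(α), ∂y/∂v = cos(α)
g'_{uu} = (cos(α))(cos(α)) + (sin(α))(sin(α)) = 1
g'_{uv} = (cos(α))(-sin(α)) + (sin(α))(cos(α)) = 0
g'_{vv} = (-sin(α))(-sin(α)) + (cos(α))(cos(α)) = 1
g'_{ij} = diag(1, 1)
The Euclidean metric is invariant under rotations.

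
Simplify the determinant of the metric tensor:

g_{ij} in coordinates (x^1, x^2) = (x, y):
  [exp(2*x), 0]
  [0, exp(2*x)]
For a 2×2 metric: det(g) = g_{11}·g_{22} - g_{12}·g_{21}
= (exp(2*x))·(exp(2*x)) - (0)·(0)
= exp(4*x) - 0
det(g) = exp(4*x)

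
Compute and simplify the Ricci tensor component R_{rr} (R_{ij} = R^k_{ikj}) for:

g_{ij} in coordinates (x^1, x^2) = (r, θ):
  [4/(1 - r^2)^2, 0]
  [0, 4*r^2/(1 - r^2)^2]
Non-zero Christoffel symbols (Γ^k_{ij} = Γ^k_{ji}):
Γ^r_{r r} = 2*r/(1 - r^2)
Γ^r_{θ θ} = (r^3 + r)/(r^2 - 1)
Γ^θ_{r θ} = (-r^2 - 1)/(r^3 - r)
R^r_{r r r} = 0 (a repeated index in an antisymmetric pair)
R^θ_{r θ r} = ∂_θ Γ^θ_{r r} - ∂_r Γ^θ_{r θ} + Γ^θ_{θ m} Γ^m_{r r} - Γ^θ_{r m} Γ^m_{r θ}
  = (0) - ((r^4 + 4*r^2 - 1)/(r^3 - r)^2) + (2*(r^2 + 1)/(r^2 - 1)^2) - ((r^2 + 1)^2/(r^3 - r)^2) = -4/(r^2 - 1)^2
R_{rr} = R^r_{r r r} + R^θ_{r θ r} = (0) + (-4/(r^2 - 1)^2) = -4/(r^2 - 1)^2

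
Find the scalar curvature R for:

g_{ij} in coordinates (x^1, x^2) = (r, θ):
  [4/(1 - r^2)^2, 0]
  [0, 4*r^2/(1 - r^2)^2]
Non-zero Christoffel symbols (Γ^k_{ij} = Γ^k_{ji}):
Γ^r_{r r} = 2*r/(1 - r^2)
Γ^r_{θ θ} = (r^3 + r)/(r^2 - 1)
Γ^θ_{r θ} = (-r^2 - 1)/(r^3 - r)
Ricci tensor (R_{ij} = R^k_{ikj}): R_{rr} = -4/(r^2 - 1)^2, R_{rθ} = 0, R_{θθ} = -4*r^2/(r^2 - 1)^2
Inverse metric: g^{rr} = (1 - r^2)^2/4, g^{θθ} = (1 - r^2)^2/(4*r^2)
R = g^{ij} R_{ij} = ((1 - r^2)^2/4)(-4/(r^2 - 1)^2) + ((1 - r^2)^2/(4*r^2))(-4*r^2/(r^2 - 1)^2) = -2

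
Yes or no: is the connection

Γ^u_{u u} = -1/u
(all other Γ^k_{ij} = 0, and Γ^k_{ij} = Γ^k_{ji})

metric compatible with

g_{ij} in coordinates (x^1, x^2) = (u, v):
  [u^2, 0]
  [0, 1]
Using ∇_k g_{ij} = ∂_k g_{ij} - Γ^m_{ki} g_{mj} - Γ^m_{kj} g_{im}:
∇_u g_{uu} = (2*u) - (-u) - (-u) = 4*u ≠ 0
So the connection is not metric compatible (it is not the Levi-Civita connection).
No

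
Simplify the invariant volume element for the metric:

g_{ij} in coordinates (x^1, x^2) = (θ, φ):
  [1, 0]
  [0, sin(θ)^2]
det(g) = sin(θ)^2
√|det(g)| = sin(θ) (taking 0 < θ < π so that |sin(θ)| = sin(θ))
Volume element: dV = sin(θ) dθ dφ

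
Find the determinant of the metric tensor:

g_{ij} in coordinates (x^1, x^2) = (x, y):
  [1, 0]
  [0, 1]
For a 2×2 metric: det(g) = g_{11}·g_{22} - g_{12}·g_{21}
= (1)·(1) - (0)·(0)
= 1 - 0
det(g) = 1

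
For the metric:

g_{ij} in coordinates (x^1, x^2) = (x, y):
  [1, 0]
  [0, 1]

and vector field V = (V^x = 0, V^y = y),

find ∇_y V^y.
All Christoffel symbols are zero.
∇_y V^y = ∂_y V^y + Γ^y_{y j} V^j
  = (1) + (0)(0) + (0)(y)
  = 1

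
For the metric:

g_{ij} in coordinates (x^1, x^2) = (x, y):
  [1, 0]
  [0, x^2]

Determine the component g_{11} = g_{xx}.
With x^1 = x, x^2 = y, g_{11} = g_{xx} is the row-1, column-1 entry of the matrix.
g_{11} = 1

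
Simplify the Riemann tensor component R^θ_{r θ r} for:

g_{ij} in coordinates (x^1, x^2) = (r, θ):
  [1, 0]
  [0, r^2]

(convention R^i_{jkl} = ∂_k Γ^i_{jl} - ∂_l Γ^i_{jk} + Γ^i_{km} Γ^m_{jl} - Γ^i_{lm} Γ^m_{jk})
Non-zero Christoffel symbols (Γ^k_{ij} = Γ^k_{ji}):
Γ^r_{θ θ} = -r
Γ^θ_{r θ} = 1/r
R^θ_{r θ r} = ∂_θ Γ^θ_{r r} - ∂_r Γ^θ_{r θ} + Γ^θ_{θ m} Γ^m_{r r} - Γ^θ_{r m} Γ^m_{r θ}
  = (0) - (-1/r^2) + (0) - (1/r^2) = 0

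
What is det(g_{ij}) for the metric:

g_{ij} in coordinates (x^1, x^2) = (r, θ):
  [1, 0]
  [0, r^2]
For a 2×2 metric: det(g) = g_{11}·g_{22} - g_{12}·g_{21}
= (1)·(r^2) - (0)·(0)
= r^2 - 0
det(g) = r^2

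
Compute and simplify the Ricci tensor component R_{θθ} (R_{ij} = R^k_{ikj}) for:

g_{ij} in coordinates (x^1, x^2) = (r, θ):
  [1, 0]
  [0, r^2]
Non-zero Christoffel symbols (Γ^k_{ij} = Γ^k_{ji}):
Γ^r_{θ θ} = -r
Γ^θ_{r θ} = 1/r
R^r_{θ r θ} = ∂_r Γ^r_{θ θ} - ∂_θ Γ^r_{θ r} + Γ^r_{r m} Γ^m_{θ θ} - Γ^r_{θ m} Γ^m_{θ r}
  = (-1) - (0) + (0) - (-1) = 0
R^θ_{θ θ θ} = 0 (a repeated index in an antisymmetric pair)
R_{θθ} = R^r_{θ r θ} + R^θ_{θ θ θ} = (0) + (0) = 0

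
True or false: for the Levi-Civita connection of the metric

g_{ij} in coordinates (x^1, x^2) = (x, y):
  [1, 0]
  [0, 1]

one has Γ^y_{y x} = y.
Γ^y_{y x} = (1/2) g^{yy} (∂_y g_{yx} + ∂_x g_{yy} - ∂_y g_{yx}) = (1/2)(1)((0) + (0) - (0)) = 0
This differs from the proposed value y.
False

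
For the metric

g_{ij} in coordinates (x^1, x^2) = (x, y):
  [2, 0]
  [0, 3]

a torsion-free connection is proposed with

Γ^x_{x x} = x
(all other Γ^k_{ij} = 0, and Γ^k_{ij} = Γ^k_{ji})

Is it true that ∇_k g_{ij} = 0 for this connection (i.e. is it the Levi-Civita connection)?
Using ∇_k g_{ij} = ∂_k g_{ij} - Γ^m_{ki} g_{mj} - Γ^m_{kj} g_{im}:
∇_x g_{xx} = (0) - (2*x) - (2*x) = -4*x ≠ 0
So the connection is not metric compatible (it is not the Levi-Civita connection).
No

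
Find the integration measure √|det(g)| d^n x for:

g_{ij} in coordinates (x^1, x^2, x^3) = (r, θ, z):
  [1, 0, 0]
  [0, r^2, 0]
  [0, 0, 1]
det(g) = r^2
√|det(g)| = r
Volume element: dV = r dr dθ dz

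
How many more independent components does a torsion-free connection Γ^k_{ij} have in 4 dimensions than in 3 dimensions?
Independent components in n dimensions: n × n(n+1)/2 = n^2(n+1)/2.
4D: 4 × 10 = 40
3D: 3 × 6 = 18
Difference = 40 - 18 = 22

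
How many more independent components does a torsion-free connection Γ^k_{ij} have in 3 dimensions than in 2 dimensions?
Independent components in n dimensions: n × n(n+1)/2 = n^2(n+1)/2.
3D: 3 × 6 = 18
2D: 2 × 3 = 6
Difference = 18 - 6 = 12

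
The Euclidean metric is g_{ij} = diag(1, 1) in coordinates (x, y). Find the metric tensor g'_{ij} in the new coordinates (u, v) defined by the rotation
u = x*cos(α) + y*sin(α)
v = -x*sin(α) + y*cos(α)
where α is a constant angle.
Invert the transformation: x = u*cos(α) - v*sin(α), y = u*sin(α) + v*cos(α)
g'_{ij} = (∂x^k/∂x'^i)(∂x^l/∂x'^j) g_{kl}; with g_{kl} = δ_{kl} this is Σ_k (∂x^k/∂x'^i)(∂x^k/∂x'^j).
Jacobian: ∂x/∂u = cos(α), ∂x/∂v = -sin(α), ∂y/∂u = sin(α), ∂y/∂v = cos(α)
g'_{uu} = (cos(α))(cos(α)) + (sin(α))(sin(α)) = 1
g'_{uv} = (cos(α))(-sin(α)) + (sin(α))(cos(α)) = 0
g'_{vv} = (-sin(α))(-sin(α)) + (cos(α))(cos(α)) = 1
g'_{ij} = diag(1, 1)
The Euclidean metric is invariant under rotations.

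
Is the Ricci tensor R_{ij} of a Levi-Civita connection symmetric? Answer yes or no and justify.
R_{ij} = R^k_{ikj}; the pair symmetry R_{kilj} = R_{ljki} gives R_{ij} = R_{ji}.
Yes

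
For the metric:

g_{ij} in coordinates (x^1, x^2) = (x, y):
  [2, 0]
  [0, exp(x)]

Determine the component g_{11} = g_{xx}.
With x^1 = x, x^2 = y, g_{11} = g_{xx} is the row-1, column-1 entry of the matrix.
g_{11} = 2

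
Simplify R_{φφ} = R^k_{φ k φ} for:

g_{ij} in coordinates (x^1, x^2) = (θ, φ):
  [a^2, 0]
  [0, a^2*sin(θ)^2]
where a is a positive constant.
Non-zero Christoffel symbols (Γ^k_{ij} = Γ^k_{ji}):
Γ^θ_{φ φ} = -sin(2*θ)/2
Γ^φ_{θ φ} = 1/tan(θ)
R^θ_{φ θ φ} = ∂_θ Γ^θ_{φ φ} - ∂_φ Γ^θ_{φ θ} + Γ^θ_{θ m} Γ^m_{φ φ} - Γ^θ_{φ m} Γ^m_{φ θ}
  = (-cos(2*θ)) - (0) + (0) - (-cos(θ)^2) = sin(θ)^2
R^φ_{φ φ φ} = 0 (a repeated index in an antisymmetric pair)
R_{φφ} = R^θ_{φ θ φ} + R^φ_{φ φ φ} = (sin(θ)^2) + (0) = sin(θ)^2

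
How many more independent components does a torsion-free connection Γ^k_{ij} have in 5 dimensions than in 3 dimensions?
Independent components in n dimensions: n × n(n+1)/2 = n^2(n+1)/2.
5D: 5 × 15 = 75
3D: 3 × 6 = 18
Difference = 75 - 18 = 57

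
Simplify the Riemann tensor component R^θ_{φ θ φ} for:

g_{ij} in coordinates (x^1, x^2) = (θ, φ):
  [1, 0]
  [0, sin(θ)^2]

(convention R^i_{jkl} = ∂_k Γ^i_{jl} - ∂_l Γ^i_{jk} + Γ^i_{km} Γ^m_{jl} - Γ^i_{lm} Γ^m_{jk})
Non-zero Christoffel symbols (Γ^k_{ij} = Γ^k_{ji}):
Γ^θ_{φ φ} = -sin(2*θ)/2
Γ^φ_{θ φ} = 1/tan(θ)
R^θ_{φ θ φ} = ∂_θ Γ^θ_{φ φ} - ∂_φ Γ^θ_{φ θ} + Γ^θ_{θ m} Γ^m_{φ φ} - Γ^θ_{φ m} Γ^m_{φ θ}
  = (-cos(2*θ)) - (0) + (0) - (-cos(θ)^2) = sin(θ)^2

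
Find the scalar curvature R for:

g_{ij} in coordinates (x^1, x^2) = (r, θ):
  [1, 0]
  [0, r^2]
Non-zero Christoffel symbols (Γ^k_{ij} = Γ^k_{ji}):
Γ^r_{θ θ} = -r
Γ^θ_{r θ} = 1/r
Ricci tensor (R_{ij} = R^k_{ikj}): R_{rr} = 0, R_{rθ} = 0, R_{θθ} = 0
Inverse metric: g^{rr} = 1, g^{θθ} = 1/r^2
R = g^{ij} R_{ij} = (1)(0) + (1/r^2)(0) = 0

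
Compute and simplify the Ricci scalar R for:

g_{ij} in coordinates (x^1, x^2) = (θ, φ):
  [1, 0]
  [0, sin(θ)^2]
Non-zero Christoffel symbols (Γ^k_{ij} = Γ^k_{ji}):
Γ^θ_{φ φ} = -sin(2*θ)/2
Γ^φ_{θ φ} = 1/tan(θ)
Ricci tensor (R_{ij} = R^k_{ikj}): R_{θθ} = 1, R_{θφ} = 0, R_{φφ} = sin(θ)^2
Inverse metric: g^{θθ} = 1, g^{φφ} = 1/sin(θ)^2
R = g^{ij} R_{ij} = (1)(1) + (1/sin(θ)^2)(sin(θ)^2) = 2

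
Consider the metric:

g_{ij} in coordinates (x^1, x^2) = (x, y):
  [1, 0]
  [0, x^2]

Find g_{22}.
With x^1 = x, x^2 = y, g_{22} = g_{yy} is the row-2, column-2 entry of the matrix.
g_{22} = x^2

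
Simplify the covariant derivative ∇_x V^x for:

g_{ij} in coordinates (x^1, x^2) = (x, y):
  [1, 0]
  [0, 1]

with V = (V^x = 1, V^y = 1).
All Christoffel symbols are zero.
∇_x V^x = ∂_x V^x + Γ^x_{x j} V^j
  = (0) + (0)(1) + (0)(1)
  = 0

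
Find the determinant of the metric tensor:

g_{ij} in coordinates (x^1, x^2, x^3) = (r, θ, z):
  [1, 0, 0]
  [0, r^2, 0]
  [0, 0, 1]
Diagonal metric: det(g) = g_{11}·g_{22}·g_{33}
= (1)·(r^2)·(1)
det(g) = r^2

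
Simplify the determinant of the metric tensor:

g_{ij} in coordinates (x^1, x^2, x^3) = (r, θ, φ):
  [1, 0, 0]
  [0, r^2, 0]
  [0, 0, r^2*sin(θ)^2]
Diagonal metric: det(g) = g_{11}·g_{22}·g_{33}
= (1)·(r^2)·(r^2*sin(θ)^2)
det(g) = r^4*sin(θ)^2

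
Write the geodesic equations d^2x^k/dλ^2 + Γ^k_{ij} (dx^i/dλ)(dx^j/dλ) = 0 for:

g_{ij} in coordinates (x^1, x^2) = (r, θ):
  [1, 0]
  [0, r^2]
Geodesic equation: d^2x^k/dλ^2 + Γ^k_{ij} (dx^i/dλ)(dx^j/dλ) = 0.
Non-zero Christoffel symbols:
Γ^r_{θ θ} = -r
Γ^θ_{r θ} = 1/r
Substituting (the symmetric pair Γ^k_{ij}, Γ^k_{ji} combines into a factor 2):
d^2r/dλ^2 - r (dθ/dλ)^2 = 0
d^2θ/dλ^2 + (2/r) (dr/dλ)(dθ/dλ) = 0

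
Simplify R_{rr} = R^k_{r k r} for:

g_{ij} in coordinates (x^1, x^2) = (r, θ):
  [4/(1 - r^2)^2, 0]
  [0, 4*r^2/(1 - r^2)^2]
Non-zero Christoffel symbols (Γ^k_{ij} = Γ^k_{ji}):
Γ^r_{r r} = 2*r/(1 - r^2)
Γ^r_{θ θ} = (r^3 + r)/(r^2 - 1)
Γ^θ_{r θ} = (-r^2 - 1)/(r^3 - r)
R^r_{r r r} = 0 (a repeated index in an antisymmetric pair)
R^θ_{r θ r} = ∂_θ Γ^θ_{r r} - ∂_r Γ^θ_{r θ} + Γ^θ_{θ m} Γ^m_{r r} - Γ^θ_{r m} Γ^m_{r θ}
  = (0) - ((r^4 + 4*r^2 - 1)/(r^3 - r)^2) + (2*(r^2 + 1)/(r^2 - 1)^2) - ((r^2 + 1)^2/(r^3 - r)^2) = -4/(r^2 - 1)^2
R_{rr} = R^r_{r r r} + R^θ_{r θ r} = (0) + (-4/(r^2 - 1)^2) = -4/(r^2 - 1)^2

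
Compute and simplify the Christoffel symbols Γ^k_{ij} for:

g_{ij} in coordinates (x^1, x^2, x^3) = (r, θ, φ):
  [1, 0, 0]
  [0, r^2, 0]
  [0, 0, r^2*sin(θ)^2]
Using Γ^k_{ij} = (1/2) g^{km} (∂_i g_{mj} + ∂_j g_{mi} - ∂_m g_{ij}); the metric is diagonal, so only the m = k term contributes.
Non-zero symbols (using the symmetry Γ^k_{ij} = Γ^k_{ji}):
Γ^r_{θ θ} = (1/2) g^{rr} (∂_θ g_{rθ} + ∂_θ g_{rθ} - ∂_r g_{θθ}) = (1/2)(1)((0) + (0) - (2*r)) = -r
Γ^r_{φ φ} = (1/2) g^{rr} (∂_φ g_{rφ} + ∂_φ g_{rφ} - ∂_r g_{φφ}) = (1/2)(1)((0) + (0) - (2*r*sin(θ)^2)) = -r*sin(θ)^2
Γ^θ_{r θ} = (1/2) g^{θθ} (∂_r g_{θθ} + ∂_θ g_{θr} - ∂_θ g_{rθ}) = (1/2)(1/r^2)((2*r) + (0) - (0)) = 1/r
Γ^θ_{φ φ} = (1/2) g^{θθ} (∂_φ g_{θφ} + ∂_φ g_{θφ} - ∂_θ g_{φφ}) = (1/2)(1/r^2)((0) + (0) - (r^2*sin(2*θ))) = -sin(2*θ)/2
Γ^φ_{r φ} = (1/2) g^{φφ} (∂_r g_{φφ} + ∂_φ g_{φr} - ∂_φ g_{rφ}) = (1/2)(1/(r^2*sin(θ)^2))((2*r*sin(θ)^2) + (0) - (0)) = 1/r
Γ^φ_{θ φ} = (1/2) g^{φφ} (∂_θ g_{φφ} + ∂_φ g_{φθ} - ∂_φ g_{θφ}) = (1/2)(1/(r^2*sin(θ)^2))((r^2*sin(2*θ)) + (0) - (0)) = 1/tan(θ)
All other Christoffel symbols are zero.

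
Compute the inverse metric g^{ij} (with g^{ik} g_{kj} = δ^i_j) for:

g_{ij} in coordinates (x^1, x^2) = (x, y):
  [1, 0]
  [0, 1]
The metric is diagonal, so g^{ij} is diagonal with entries 1/g_{ii}: diag(1, 1).
g^{ij}:
  [1, 0]
  [0, 1]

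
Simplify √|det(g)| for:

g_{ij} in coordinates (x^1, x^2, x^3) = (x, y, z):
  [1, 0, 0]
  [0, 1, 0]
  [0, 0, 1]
det(g) = 1
√|det(g)| = 1
Volume element: dV = 1 dx dy dz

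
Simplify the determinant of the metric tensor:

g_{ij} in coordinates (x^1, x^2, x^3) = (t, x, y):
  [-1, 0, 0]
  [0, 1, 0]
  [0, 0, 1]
Diagonal metric: det(g) = g_{11}·g_{22}·g_{33}
= (-1)·(1)·(1)
det(g) = -1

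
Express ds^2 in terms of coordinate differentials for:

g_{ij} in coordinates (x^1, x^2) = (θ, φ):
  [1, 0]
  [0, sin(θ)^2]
ds^2 = g_{ij} dx^i dx^j; only the non-zero components contribute.
ds^2 = dθ^2 + sin(θ)^2 dφ^2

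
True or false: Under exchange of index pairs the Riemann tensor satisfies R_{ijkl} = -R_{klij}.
The pair-exchange symmetry has a plus sign: R_{ijkl} = +R_{klij}.
False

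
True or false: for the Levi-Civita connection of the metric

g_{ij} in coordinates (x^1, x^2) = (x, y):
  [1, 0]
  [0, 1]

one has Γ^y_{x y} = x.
Γ^y_{x y} = (1/2) g^{yy} (∂_x g_{yy} + ∂_y g_{yx} - ∂_y g_{xy}) = (1/2)(1)((0) + (0) - (0)) = 0
This differs from the proposed value x.
False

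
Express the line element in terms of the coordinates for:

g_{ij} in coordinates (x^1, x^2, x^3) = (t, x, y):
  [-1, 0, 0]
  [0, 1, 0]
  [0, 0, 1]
ds^2 = g_{ij} dx^i dx^j; only the non-zero components contribute.
ds^2 = -dt^2 + dx^2 + dy^2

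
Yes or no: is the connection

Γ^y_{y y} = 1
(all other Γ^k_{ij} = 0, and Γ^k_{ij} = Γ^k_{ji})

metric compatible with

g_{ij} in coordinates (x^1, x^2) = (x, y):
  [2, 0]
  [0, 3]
Using ∇_k g_{ij} = ∂_k g_{ij} - Γ^m_{ki} g_{mj} - Γ^m_{kj} g_{im}:
∇_y g_{yy} = (0) - (3) - (3) = -6 ≠ 0
So the connection is not metric compatible (it is not the Levi-Civita connection).
No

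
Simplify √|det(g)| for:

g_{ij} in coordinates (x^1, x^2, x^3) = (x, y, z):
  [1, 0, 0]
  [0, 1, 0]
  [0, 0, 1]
det(g) = 1
√|det(g)| = 1
Volume element: dV = 1 dx dy dz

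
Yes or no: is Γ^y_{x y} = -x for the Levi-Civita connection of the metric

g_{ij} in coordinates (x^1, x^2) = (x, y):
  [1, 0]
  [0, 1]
Γ^y_{x y} = (1/2) g^{yy} (∂_x g_{yy} + ∂_y g_{yx} - ∂_y g_{xy}) = (1/2)(1)((0) + (0) - (0)) = 0
This differs from the proposed value -x.
No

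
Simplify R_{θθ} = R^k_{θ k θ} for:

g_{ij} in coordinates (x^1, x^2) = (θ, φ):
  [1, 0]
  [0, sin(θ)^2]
Non-zero Christoffel symbols (Γ^k_{ij} = Γ^k_{ji}):
Γ^θ_{φ φ} = -sin(2*θ)/2
Γ^φ_{θ φ} = 1/tan(θ)
R^θ_{θ θ θ} = 0 (a repeated index in an antisymmetric pair)
R^φ_{θ φ θ} = ∂_φ Γ^φ_{θ θ} - ∂_θ Γ^φ_{θ φ} + Γ^φ_{φ m} Γ^m_{θ θ} - Γ^φ_{θ m} Γ^m_{θ φ}
  = (0) - (-1/sin(θ)^2) + (0) - (1/tan(θ)^2) = 1
R_{θθ} = R^θ_{θ θ θ} + R^φ_{θ φ θ} = (0) + (1) = 1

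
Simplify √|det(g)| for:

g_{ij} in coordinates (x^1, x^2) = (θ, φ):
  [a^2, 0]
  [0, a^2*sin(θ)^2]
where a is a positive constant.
det(g) = a^4*sin(θ)^2
√|det(g)| = a^2*sin(θ) (taking 0 < θ < π so that |sin(θ)| = sin(θ))
Volume element: dV = a^2*sin(θ) dθ dφ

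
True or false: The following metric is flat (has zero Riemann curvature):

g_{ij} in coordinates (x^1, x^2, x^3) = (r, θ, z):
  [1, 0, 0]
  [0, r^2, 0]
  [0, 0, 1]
Non-zero Christoffel symbols:
Γ^r_{θ θ} = -r
Γ^θ_{r θ} = 1/r
Ricci tensor: R_{rr} = 0, R_{rθ} = 0, R_{rz} = 0, R_{θθ} = 0, R_{θz} = 0, R_{zz} = 0
All R_{ij} vanish; in 3 dimensions the Riemann tensor is fully determined by the Ricci tensor, so R^i_{jkl} = 0: the metric is flat (curvilinear coordinates on flat space).
True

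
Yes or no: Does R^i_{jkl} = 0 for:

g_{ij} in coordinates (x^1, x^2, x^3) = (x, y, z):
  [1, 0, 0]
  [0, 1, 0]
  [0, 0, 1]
All metric components are constant, so every Christoffel symbol vanishes and R^i_{jkl} = 0.
Yes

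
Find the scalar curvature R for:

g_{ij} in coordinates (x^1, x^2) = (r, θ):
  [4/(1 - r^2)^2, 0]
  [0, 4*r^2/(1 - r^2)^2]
Non-zero Christoffel symbols (Γ^k_{ij} = Γ^k_{ji}):
Γ^r_{r r} = 2*r/(1 - r^2)
Γ^r_{θ θ} = (r^3 + r)/(r^2 - 1)
Γ^θ_{r θ} = (-r^2 - 1)/(r^3 - r)
Ricci tensor (R_{ij} = R^k_{ikj}): R_{rr} = -4/(r^2 - 1)^2, R_{rθ} = 0, R_{θθ} = -4*r^2/(r^2 - 1)^2
Inverse metric: g^{rr} = (1 - r^2)^2/4, g^{θθ} = (1 - r^2)^2/(4*r^2)
R = g^{ij} R_{ij} = ((1 - r^2)^2/4)(-4/(r^2 - 1)^2) + ((1 - r^2)^2/(4*r^2))(-4*r^2/(r^2 - 1)^2) = -2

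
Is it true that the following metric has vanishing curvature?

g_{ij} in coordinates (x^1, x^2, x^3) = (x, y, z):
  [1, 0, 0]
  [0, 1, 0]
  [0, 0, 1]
All metric components are constant, so every Christoffel symbol vanishes and R^i_{jkl} = 0.
Yes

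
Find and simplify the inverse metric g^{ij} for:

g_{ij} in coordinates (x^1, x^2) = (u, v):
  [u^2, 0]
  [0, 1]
The metric is diagonal, so g^{ij} is diagonal with entries 1/g_{ii}: diag(1/(u^2), 1).
g^{ij}:
  [1/u^2, 0]
  [0, 1]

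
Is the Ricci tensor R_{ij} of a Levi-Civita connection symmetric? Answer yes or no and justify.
R_{ij} = R^k_{ikj}; the pair symmetry R_{kilj} = R_{ljki} gives R_{ij} = R_{ji}.
Yes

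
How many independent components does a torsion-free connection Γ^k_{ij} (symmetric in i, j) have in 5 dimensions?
Γ^k_{ij} has n choices for the upper index and n(n+1)/2 independent symmetric lower index pairs.
Total = 5 × 5×6/2 = 5 × 15 = 75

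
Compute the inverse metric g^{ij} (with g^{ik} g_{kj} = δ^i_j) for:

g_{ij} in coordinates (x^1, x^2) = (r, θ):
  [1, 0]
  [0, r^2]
The metric is diagonal, so g^{ij} is diagonal with entries 1/g_{ii}: diag(1, 1/(r^2)).
g^{ij}:
  [1, 0]
  [0, 1/r^2]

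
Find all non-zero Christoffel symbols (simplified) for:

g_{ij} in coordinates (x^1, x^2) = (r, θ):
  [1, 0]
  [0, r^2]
Using Γ^k_{ij} = (1/2) g^{km} (∂_i g_{mj} + ∂_j g_{mi} - ∂_m g_{ij}); the metric is diagonal, so only the m = k term contributes.
Non-zero symbols (using the symmetry Γ^k_{ij} = Γ^k_{ji}):
Γ^r_{θ θ} = (1/2) g^{rr} (∂_θ g_{rθ} + ∂_θ g_{rθ} - ∂_r g_{θθ}) = (1/2)(1)((0) + (0) - (2*r)) = -r
Γ^θ_{r θ} = (1/2) g^{θθ} (∂_r g_{θθ} + ∂_θ g_{θr} - ∂_θ g_{rθ}) = (1/2)(1/r^2)((2*r) + (0) - (0)) = 1/r
All other Christoffel symbols are zero.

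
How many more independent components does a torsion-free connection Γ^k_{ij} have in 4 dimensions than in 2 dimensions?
Independent components in n dimensions: n × n(n+1)/2 = n^2(n+1)/2.
4D: 4 × 10 = 40
2D: 2 × 3 = 6
Difference = 40 - 6 = 34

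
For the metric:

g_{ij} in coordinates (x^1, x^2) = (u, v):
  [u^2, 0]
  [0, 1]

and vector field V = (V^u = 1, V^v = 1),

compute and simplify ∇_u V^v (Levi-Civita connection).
Non-zero Christoffel symbols:
Γ^u_{u u} = 1/u
∇_u V^v = ∂_u V^v + Γ^v_{u j} V^j
  = (0) + (0)(1) + (0)(1)
  = 0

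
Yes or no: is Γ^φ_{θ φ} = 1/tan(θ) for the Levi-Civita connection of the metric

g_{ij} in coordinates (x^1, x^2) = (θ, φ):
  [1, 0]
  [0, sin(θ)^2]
Γ^φ_{θ φ} = (1/2) g^{φφ} (∂_θ g_{φφ} + ∂_φ g_{φθ} - ∂_φ g_{θφ}) = (1/2)(1/sin(θ)^2)((sin(2*θ)) + (0) - (0)) = 1/tan(θ)
This equals the proposed value 1/tan(θ).
Yes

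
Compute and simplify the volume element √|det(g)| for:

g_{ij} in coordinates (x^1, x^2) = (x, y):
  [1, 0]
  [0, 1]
det(g) = 1
√|det(g)| = 1
Volume element: dV = 1 dx dy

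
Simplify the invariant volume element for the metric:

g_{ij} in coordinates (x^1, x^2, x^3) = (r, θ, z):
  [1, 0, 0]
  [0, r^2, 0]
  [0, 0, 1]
det(g) = r^2
√|det(g)| = r
Volume element: dV = r dr dθ dz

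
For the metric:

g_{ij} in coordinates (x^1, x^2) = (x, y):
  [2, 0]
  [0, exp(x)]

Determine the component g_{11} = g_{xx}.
With x^1 = x, x^2 = y, g_{11} = g_{xx} is the row-1, column-1 entry of the matrix.
g_{11} = 2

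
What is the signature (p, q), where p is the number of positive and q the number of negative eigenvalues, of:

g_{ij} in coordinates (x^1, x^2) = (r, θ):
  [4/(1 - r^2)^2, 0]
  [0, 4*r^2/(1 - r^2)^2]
The metric is diagonal, so its eigenvalues are the diagonal entries: 4/(1 - r^2)^2, 4*r^2/(1 - r^2)^2 (at a generic point, where coordinate-dependent entries are positive).
2 positive, 0 negative.
(2, 0) - Riemannian (positive definite)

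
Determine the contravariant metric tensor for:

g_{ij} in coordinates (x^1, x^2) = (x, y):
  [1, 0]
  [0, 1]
The metric is diagonal, so g^{ij} is diagonal with entries 1/g_{ii}: diag(1, 1).
g^{ij}:
  [1, 0]
  [0, 1]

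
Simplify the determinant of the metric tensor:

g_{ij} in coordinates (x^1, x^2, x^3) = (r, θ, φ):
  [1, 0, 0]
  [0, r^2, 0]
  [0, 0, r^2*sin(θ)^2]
Diagonal metric: det(g) = g_{11}·g_{22}·g_{33}
= (1)·(r^2)·(r^2*sin(θ)^2)
det(g) = r^4*sin(θ)^2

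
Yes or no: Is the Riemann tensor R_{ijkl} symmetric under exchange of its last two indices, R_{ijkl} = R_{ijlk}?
It is antisymmetric in the last pair: R_{ijkl} = -R_{ijlk}.
No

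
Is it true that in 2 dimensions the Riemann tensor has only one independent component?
The number of independent components is n^2(n^2-1)/12 = 4·3/12 = 1 for n = 2 (e.g. R_{1212}).
Yes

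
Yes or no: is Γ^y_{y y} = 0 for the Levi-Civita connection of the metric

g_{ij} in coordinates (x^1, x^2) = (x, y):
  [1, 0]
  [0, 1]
Γ^y_{y y} = (1/2) g^{yy} (∂_y g_{yy} + ∂_y g_{yy} - ∂_y g_{yy}) = (1/2)(1)((0) + (0) - (0)) = 0
This equals the proposed value 0.
Yes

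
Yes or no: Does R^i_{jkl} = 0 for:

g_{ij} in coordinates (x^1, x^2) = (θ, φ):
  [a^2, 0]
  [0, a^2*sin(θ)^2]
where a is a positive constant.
Non-zero Christoffel symbols:
Γ^θ_{φ φ} = -sin(2*θ)/2
Γ^φ_{θ φ} = 1/tan(θ)
Ricci tensor: R_{θθ} = 1, R_{θφ} = 0, R_{φφ} = sin(θ)^2
The Ricci tensor is non-zero, so the Riemann tensor is non-zero: not flat.
No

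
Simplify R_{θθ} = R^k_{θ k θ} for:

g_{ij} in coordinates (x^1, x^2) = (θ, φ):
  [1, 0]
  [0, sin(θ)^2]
Non-zero Christoffel symbols (Γ^k_{ij} = Γ^k_{ji}):
Γ^θ_{φ φ} = -sin(2*θ)/2
Γ^φ_{θ φ} = 1/tan(θ)
R^θ_{θ θ θ} = 0 (a repeated index in an antisymmetric pair)
R^φ_{θ φ θ} = ∂_φ Γ^φ_{θ θ} - ∂_θ Γ^φ_{θ φ} + Γ^φ_{φ m} Γ^m_{θ θ} - Γ^φ_{θ m} Γ^m_{θ φ}
  = (0) - (-1/sin(θ)^2) + (0) - (1/tan(θ)^2) = 1
R_{θθ} = R^θ_{θ θ θ} + R^φ_{θ φ θ} = (0) + (1) = 1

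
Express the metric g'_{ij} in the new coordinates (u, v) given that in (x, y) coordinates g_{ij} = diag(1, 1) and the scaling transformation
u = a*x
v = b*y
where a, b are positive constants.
Invert the transformation: x = u/a, y = v/b
g'_{ij} = (∂x^k/∂x'^i)(∂x^l/∂x'^j) g_{kl}; with g_{kl} = δ_{kl} this is Σ_k (∂x^k/∂x'^i)(∂x^k/∂x'^j).
Jacobian: ∂x/∂u = 1/a, ∂x/∂v = 0, ∂y/∂u = 0, ∂y/∂v = 1/b
g'_{uu} = (1/a)(1/a) + (0)(0) = 1/a^2
g'_{uv} = (1/a)(0) + (0)(1/b) = 0
g'_{vv} = (0)(0) + (1/b)(1/b) = 1/b^2
g'_{ij} = diag(1/a^2, 1/b^2)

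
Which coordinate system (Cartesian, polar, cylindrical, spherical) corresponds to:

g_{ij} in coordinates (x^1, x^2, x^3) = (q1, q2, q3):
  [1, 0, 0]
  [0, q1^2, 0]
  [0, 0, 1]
The line element ds^2 = dq1^2 + q1^2 dq2^2 + dq3^2 is dr^2 + r^2 dθ^2 + dz^2 with q1 = r, q2 = θ, q3 = z.
cylindrical coordinates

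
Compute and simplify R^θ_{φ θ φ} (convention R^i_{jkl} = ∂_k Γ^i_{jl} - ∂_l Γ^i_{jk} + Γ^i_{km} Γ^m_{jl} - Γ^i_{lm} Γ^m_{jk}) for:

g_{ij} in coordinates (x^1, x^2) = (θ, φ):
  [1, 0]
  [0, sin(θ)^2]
Non-zero Christoffel symbols (Γ^k_{ij} = Γ^k_{ji}):
Γ^θ_{φ φ} = -sin(2*θ)/2
Γ^φ_{θ φ} = 1/tan(θ)
R^θ_{φ θ φ} = ∂_θ Γ^θ_{φ φ} - ∂_φ Γ^θ_{φ θ} + Γ^θ_{θ m} Γ^m_{φ φ} - Γ^θ_{φ m} Γ^m_{φ θ}
  = (-cos(2*θ)) - (0) + (0) - (-cos(θ)^2) = sin(θ)^2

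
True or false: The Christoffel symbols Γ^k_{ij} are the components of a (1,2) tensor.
Under a change of coordinates Γ picks up an inhomogeneous term ∂²x/∂x'∂x'; e.g. Γ = 0 in Cartesian coordinates but Γ^r_{θθ} = -r in polar coordinates on the same flat plane.
False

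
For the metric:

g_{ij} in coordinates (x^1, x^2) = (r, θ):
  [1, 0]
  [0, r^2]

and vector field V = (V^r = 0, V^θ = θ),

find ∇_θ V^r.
Non-zero Christoffel symbols:
Γ^r_{θ θ} = -r
Γ^θ_{r θ} = 1/r
∇_θ V^r = ∂_θ V^r + Γ^r_{θ j} V^j
  = (0) + (0)(0) + (-r)(θ)
  = -r*θ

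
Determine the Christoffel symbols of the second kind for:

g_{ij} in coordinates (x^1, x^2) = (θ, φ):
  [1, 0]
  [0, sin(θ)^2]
Using Γ^k_{ij} = (1/2) g^{km} (∂_i g_{mj} + ∂_j g_{mi} - ∂_m g_{ij}); the metric is diagonal, so only the m = k term contributes.
Non-zero symbols (using the symmetry Γ^k_{ij} = Γ^k_{ji}):
Γ^θ_{φ φ} = (1/2) g^{θθ} (∂_φ g_{θφ} + ∂_φ g_{θφ} - ∂_θ g_{φφ}) = (1/2)(1)((0) + (0) - (sin(2*θ))) = -sin(2*θ)/2
Γ^φ_{θ φ} = (1/2) g^{φφ} (∂_θ g_{φφ} + ∂_φ g_{φθ} - ∂_φ g_{θφ}) = (1/2)(1/sin(θ)^2)((sin(2*θ)) + (0) - (0)) = 1/tan(θ)
All other Christoffel symbols are zero.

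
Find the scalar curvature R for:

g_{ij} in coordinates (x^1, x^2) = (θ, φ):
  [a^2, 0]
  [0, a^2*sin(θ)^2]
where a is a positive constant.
Non-zero Christoffel symbols (Γ^k_{ij} = Γ^k_{ji}):
Γ^θ_{φ φ} = -sin(2*θ)/2
Γ^φ_{θ φ} = 1/tan(θ)
Ricci tensor (R_{ij} = R^k_{ikj}): R_{θθ} = 1, R_{θφ} = 0, R_{φφ} = sin(θ)^2
Inverse metric: g^{θθ} = 1/a^2, g^{φφ} = 1/(a^2*sin(θ)^2)
R = g^{ij} R_{ij} = (1/a^2)(1) + (1/(a^2*sin(θ)^2))(sin(θ)^2) = 2/a^2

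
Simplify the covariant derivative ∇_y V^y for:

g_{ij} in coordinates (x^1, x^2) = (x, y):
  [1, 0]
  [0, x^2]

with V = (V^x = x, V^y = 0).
Non-zero Christoffel symbols:
Γ^x_{y y} = -x
Γ^y_{x y} = 1/x
∇_y V^y = ∂_y V^y + Γ^y_{y j} V^j
  = (0) + (1/x)(x) + (0)(0)
  = 1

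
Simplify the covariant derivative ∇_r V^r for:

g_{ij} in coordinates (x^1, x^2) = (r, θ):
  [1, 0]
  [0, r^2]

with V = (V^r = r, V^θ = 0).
Non-zero Christoffel symbols:
Γ^r_{θ θ} = -r
Γ^θ_{r θ} = 1/r
∇_r V^r = ∂_r V^r + Γ^r_{r j} V^j
  = (1) + (0)(r) + (0)(0)
  = 1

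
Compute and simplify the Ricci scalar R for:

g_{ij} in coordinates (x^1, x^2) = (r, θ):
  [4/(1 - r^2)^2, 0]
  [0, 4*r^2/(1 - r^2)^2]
Non-zero Christoffel symbols (Γ^k_{ij} = Γ^k_{ji}):
Γ^r_{r r} = 2*r/(1 - r^2)
Γ^r_{θ θ} = (r^3 + r)/(r^2 - 1)
Γ^θ_{r θ} = (-r^2 - 1)/(r^3 - r)
Ricci tensor (R_{ij} = R^k_{ikj}): R_{rr} = -4/(r^2 - 1)^2, R_{rθ} = 0, R_{θθ} = -4*r^2/(r^2 - 1)^2
Inverse metric: g^{rr} = (1 - r^2)^2/4, g^{θθ} = (1 - r^2)^2/(4*r^2)
R = g^{ij} R_{ij} = ((1 - r^2)^2/4)(-4/(r^2 - 1)^2) + ((1 - r^2)^2/(4*r^2))(-4*r^2/(r^2 - 1)^2) = -2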